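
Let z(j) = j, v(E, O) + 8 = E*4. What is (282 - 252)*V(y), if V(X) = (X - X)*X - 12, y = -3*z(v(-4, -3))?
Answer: -360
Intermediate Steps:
v(E, O) = -8 + 4*E (v(E, O) = -8 + E*4 = -8 + 4*E)
y = 72 (y = -3*(-8 + 4*(-4)) = -3*(-8 - 16) = -3*(-24) = 72)
V(X) = -12 (V(X) = 0*X - 12 = 0 - 12 = -12)
(282 - 252)*V(y) = (282 - 252)*(-12) = 30*(-12) = -360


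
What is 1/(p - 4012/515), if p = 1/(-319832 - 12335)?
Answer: -171066005/1332654519 ≈ -0.12836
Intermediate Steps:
p = -1/332167 (p = 1/(-332167) = -1/332167 ≈ -3.0105e-6)
1/(p - 4012/515) = 1/(-1/332167 - 4012/515) = 1/(-1332654519/171066005) = -171066005/1332654519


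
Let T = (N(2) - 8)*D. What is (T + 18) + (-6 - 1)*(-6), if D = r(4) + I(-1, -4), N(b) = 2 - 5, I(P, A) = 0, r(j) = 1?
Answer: 49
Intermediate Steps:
N(b) = -3
D = 1 (D = 1 + 0 = 1)
T = -11 (T = (-3 - 8)*1 = -11*1 = -11)
(T + 18) + (-6 - 1)*(-6) = (-11 + 18) + (-6 - 1)*(-6) = 7 - 7*(-6) = 7 + 42 = 49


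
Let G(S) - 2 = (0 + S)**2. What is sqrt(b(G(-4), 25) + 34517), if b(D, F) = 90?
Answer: sqrt(34607) ≈ 186.03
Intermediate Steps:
G(S) = 2 + S**2 (G(S) = 2 + (0 + S)**2 = 2 + S**2)
sqrt(b(G(-4), 25) + 34517) = sqrt(90 + 34517) = sqrt(34607)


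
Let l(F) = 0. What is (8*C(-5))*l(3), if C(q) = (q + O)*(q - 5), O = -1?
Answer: 0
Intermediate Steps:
C(q) = (-1 + q)*(-5 + q) (C(q) = (q - 1)*(q - 5) = (-1 + q)*(-5 + q))
(8*C(-5))*l(3) = (8*(5 + (-5)**2 - 6*(-5)))*0 = (8*(5 + 25 + 30))*0 = (8*60)*0 = 480*0 = 0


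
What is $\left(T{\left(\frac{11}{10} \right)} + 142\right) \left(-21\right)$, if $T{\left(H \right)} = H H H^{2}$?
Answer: $- \frac{30127461}{10000} \approx -3012.7$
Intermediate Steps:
$T{\left(H \right)} = H^{4}$ ($T{\left(H \right)} = H^{2} H^{2} = H^{4}$)
$\left(T{\left(\frac{11}{10} \right)} + 142\right) \left(-21\right) = \left(\left(\frac{11}{10}\right)^{4} + 142\right) \left(-21\right) = \left(\frac{14641}{10000} + 142\right) \left(-21\right) = \frac{1434641}{10000} \left(-21\right) = - \frac{30127461}{10000}$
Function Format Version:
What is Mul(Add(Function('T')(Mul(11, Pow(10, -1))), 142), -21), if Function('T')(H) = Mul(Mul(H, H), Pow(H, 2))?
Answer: Rational(-30127461, 10000) ≈ -3012.7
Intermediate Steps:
Function('T')(H) = Pow(H, 4) (Function('T')(H) = Mul(Pow(H, 2), Pow(H, 2)) = Pow(H, 4))
Mul(Add(Function('T')(Mul(11, Pow(10, -1))), 142), -21) = Mul(Add(Pow(Mul(11, Pow(10, -1)), 4), 142), -21) = Mul(Add(Pow(Mul(11, Rational(1, 10)), 4), 142), -21) = Mul(Add(Pow(Rational(11, 10), 4), 142), -21) = Mul(Add(Rational(14641, 10000), 142), -21) = Mul(Rational(1434641, 10000), -21) = Rational(-30127461, 10000)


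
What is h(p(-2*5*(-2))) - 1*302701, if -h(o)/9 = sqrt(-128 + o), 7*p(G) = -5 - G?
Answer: -302701 - 9*I*sqrt(6447)/7 ≈ -3.027e+5 - 103.23*I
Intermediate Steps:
p(G) = -5/7 - G/7 (p(G) = (-5 - G)/7 = -5/7 - G/7)
h(o) = -9*sqrt(-128 + o)
h(p(-2*5*(-2))) - 1*302701 = -9*sqrt(-128 + (-5/7 - (-2*5)*(-2)/7)) - 1*302701 = -9*sqrt(-128 + (-5/7 - (-10)*(-2)/7)) - 302701 = -9*sqrt(-128 + (-5/7 - 1/7*20)) - 302701 = -9*sqrt(-128 + (-5/7 - 20/7)) - 302701 = -9*sqrt(-128 - 25/7) - 302701 = -9*I*sqrt(6447)/7 - 302701 = -302701 - 9*I*sqrt(6447)/7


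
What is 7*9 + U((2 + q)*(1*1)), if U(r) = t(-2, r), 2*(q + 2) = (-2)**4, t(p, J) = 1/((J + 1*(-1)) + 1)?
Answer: 505/8 ≈ 63.125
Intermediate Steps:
t(p, J) = 1/J (t(p, J) = 1/((J - 1) + 1) = 1/((-1 + J) + 1) = 1/J)
q = 6 (q = -2 + (1/2)*(-2)**4 = -2 + (1/2)*16 = -2 + 8 = 6)
U(r) = 1/r
7*9 + U((2 + q)*(1*1)) = 7*9 + 1/((2 + 6)*(1*1)) = 63 + 1/(8*1) = 63 + 1/8 = 505/8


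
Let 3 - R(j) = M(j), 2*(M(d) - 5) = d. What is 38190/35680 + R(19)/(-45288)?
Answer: 2703061/2524806 ≈ 1.0706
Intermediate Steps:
M(d) = 5 + d/2
R(j) = -2 - j/2 (R(j) = 3 - (5 + j/2) = 3 + (-5 - j/2) = -2 - j/2)
38190/35680 + R(19)/(-45288) = 38190/35680 + (-2 - ½*19)/(-45288) = 38190*(1/35680) + (-2 - 19/2)*(-1/45288) = 3819/3568 - 23/2*(-1/45288) = 3819/3568 + 23/90576 = 2703061/2524806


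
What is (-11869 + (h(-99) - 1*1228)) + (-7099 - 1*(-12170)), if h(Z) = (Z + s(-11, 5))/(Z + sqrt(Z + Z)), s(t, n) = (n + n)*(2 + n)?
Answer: -810597/101 + 29*I*sqrt(22)/3333 ≈ -8025.7 + 0.040811*I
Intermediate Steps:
s(t, n) = 2*n*(2 + n) (s(t, n) = (2*n)*(2 + n) = 2*n*(2 + n))
h(Z) = (70 + Z)/(Z + sqrt(2)*sqrt(Z)) (h(Z) = (Z + 2*5*(2 + 5))/(Z + sqrt(Z + Z)) = (Z + 2*5*7)/(Z + sqrt(2*Z)) = (Z + 70)/(Z + sqrt(2)*sqrt(Z)) = (70 + Z)/(Z + sqrt(2)*sqrt(Z)))
(-11869 + (h(-99) - 1*1228)) + (-7099 - 1*(-12170)) = (-11869 + ((70 - 99)/(-99 + sqrt(2)*sqrt(-99)) - 1*1228)) + (-7099 - 1*(-12170)) = (-11869 + (-29/(-99 + sqrt(2)*(3*I*sqrt(11))) - 1228)) + (-7099 + 12170) = (-11869 + (-29/(-99 + 3*I*sqrt(22)) - 1228)) + 5071 = (-11869 + (-1228 - 29/(-99 + 3*I*sqrt(22)))) + 5071 = (-13097 - 29/(-99 + 3*I*sqrt(22))) + 5071 = -8026 - 29/(-99 + 3*I*sqrt(22))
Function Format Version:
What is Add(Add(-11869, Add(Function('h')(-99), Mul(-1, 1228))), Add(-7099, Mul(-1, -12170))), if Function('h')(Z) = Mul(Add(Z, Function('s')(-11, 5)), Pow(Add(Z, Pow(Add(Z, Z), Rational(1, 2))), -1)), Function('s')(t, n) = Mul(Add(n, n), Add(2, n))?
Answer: Add(Rational(-810597, 101), Mul(Rational(29, 3333), I, Pow(22, Rational(1, 2)))) ≈ Add(-8025.7, Mul(0.040811, I))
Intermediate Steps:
Function('s')(t, n) = Mul(2, n, Add(2, n)) (Function('s')(t, n) = Mul(Mul(2, n), Add(2, n)) = Mul(2, n, Add(2, n)))
Function('h')(Z) = Mul(Pow(Add(Z, Mul(Pow(2, Rational(1, 2)), Pow(Z, Rational(1, 2)))), -1), Add(70, Z)) (Function('h')(Z) = Mul(Add(Z, Mul(2, 5, Add(2, 5))), Pow(Add(Z, Pow(Add(Z, Z), Rational(1, 2))), -1)) = Mul(Add(Z, Mul(2, 5, 7)), Pow(Add(Z, Pow(Mul(2, Z), Rational(1, 2))), -1)) = Mul(Add(Z, 70), Pow(Add(Z, Mul(Pow(2, Rational(1, 2)), Pow(Z, Rational(1, 2)))), -1)) = Mul(Add(70, Z), Pow(Add(Z, Mul(Pow(2, Rational(1, 2)), Pow(Z, Rational(1, 2)))), -1)) = Mul(Pow(Add(Z, Mul(Pow(2, Rational(1, 2)), Pow(Z, Rational(1, 2)))), -1), Add(70, Z)))
Add(Add(-11869, Add(Function('h')(-99), Mul(-1, 1228))), Add(-7099, Mul(-1, -12170))) = Add(Add(-11869, Add(Mul(Pow(Add(-99, Mul(Pow(2, Rational(1, 2)), Pow(-99, Rational(1, 2)))), -1), Add(70, -99)), Mul(-1, 1228))), Add(-7099, Mul(-1, -12170))) = Add(Add(-11869, Add(Mul(Pow(Add(-99, Mul(Pow(2, Rational(1, 2)), Mul(3, I, Pow(11, Rational(1, 2))))), -1), -29), -1228)), Add(-7099, 12170)) = Add(Add(-11869, Add(Mul(Pow(Add(-99, Mul(3, I, Pow(22, Rational(1, 2)))), -1), -29), -1228)), 5071) = Add(Add(-11869, Add(Mul(-29, Pow(Add(-99, Mul(3, I, Pow(22, Rational(1, 2)))), -1)), -1228)), 5071) = Add(Add(-11869, Add(-1228, Mul(-29, Pow(Add(-99, Mul(3, I, Pow(22, Rational(1, 2)))), -1)))), 5071) = Add(Add(-13097, Mul(-29, Pow(Add(-99, Mul(3, I, Pow(22, Rational(1, 2)))), -1))), 5071) = Add(-8026, Mul(-29, Pow(Add(-99, Mul(3, I, Pow(22, Rational(1, 2)))), -1)))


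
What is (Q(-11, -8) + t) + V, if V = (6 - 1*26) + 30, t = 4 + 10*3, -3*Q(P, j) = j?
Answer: 140/3 ≈ 46.667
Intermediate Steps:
Q(P, j) = -j/3
t = 34 (t = 4 + 30 = 34)
V = 10 (V = (6 - 26) + 30 = -20 + 30 = 10)
(Q(-11, -8) + t) + V = (-⅓*(-8) + 34) + 10 = (8/3 + 34) + 10 = 110/3 + 10 = 140/3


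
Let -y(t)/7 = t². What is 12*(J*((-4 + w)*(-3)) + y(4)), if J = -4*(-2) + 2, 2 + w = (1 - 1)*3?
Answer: 816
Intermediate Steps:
w = -2 (w = -2 + (1 - 1)*3 = -2 + 0*3 = -2 + 0 = -2)
J = 10 (J = 8 + 2 = 10)
y(t) = -7*t²
12*(J*((-4 + w)*(-3)) + y(4)) = 12*(10*((-4 - 2)*(-3)) - 7*4²) = 12*(10*(-6*(-3)) - 7*16) = 12*(10*18 - 112) = 12*(180 - 112) = 12*68 = 816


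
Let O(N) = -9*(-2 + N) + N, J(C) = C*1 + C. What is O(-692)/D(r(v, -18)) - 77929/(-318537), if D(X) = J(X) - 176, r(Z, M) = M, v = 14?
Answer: -876316775/33764922 ≈ -25.953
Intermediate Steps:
J(C) = 2*C (J(C) = C + C = 2*C)
D(X) = -176 + 2*X (D(X) = 2*X - 176 = -176 + 2*X)
O(N) = 18 - 8*N (O(N) = (18 - 9*N) + N = 18 - 8*N)
O(-692)/D(r(v, -18)) - 77929/(-318537) = (18 - 8*(-692))/(-176 + 2*(-18)) - 77929/(-318537) = (18 + 5536)/(-176 - 36) - 77929*(-1/318537) = 5554/(-212) + 77929/318537 = 5554*(-1/212) + 77929/318537 = -2777/106 + 77929/318537 = -876316775/33764922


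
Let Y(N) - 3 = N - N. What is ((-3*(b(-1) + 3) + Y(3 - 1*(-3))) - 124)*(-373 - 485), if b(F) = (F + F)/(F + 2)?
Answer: 106392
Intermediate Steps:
b(F) = 2*F/(2 + F) (b(F) = (2*F)/(2 + F) = 2*F/(2 + F))
Y(N) = 3 (Y(N) = 3 + (N - N) = 3 + 0 = 3)
((-3*(b(-1) + 3) + Y(3 - 1*(-3))) - 124)*(-373 - 485) = ((-3*(2*(-1)/(2 - 1) + 3) + 3) - 124)*(-373 - 485) = ((-3*(2*(-1)/1 + 3) + 3) - 124)*(-858) = ((-3*(2*(-1)*1 + 3) + 3) - 124)*(-858) = ((-3*(-2 + 3) + 3) - 124)*(-858) = ((-3*1 + 3) - 124)*(-858) = ((-3 + 3) - 124)*(-858) = (0 - 124)*(-858) = -124*(-858) = 106392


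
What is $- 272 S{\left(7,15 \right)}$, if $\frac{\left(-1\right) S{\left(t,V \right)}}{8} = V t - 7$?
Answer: $213248$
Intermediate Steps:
$S{\left(t,V \right)} = 56 - 8 V t$ ($S{\left(t,V \right)} = - 8 \left(V t - 7\right) = - 8 \left(-7 + V t\right) = 56 - 8 V t$)
$- 272 S{\left(7,15 \right)} = - 272 \left(56 - 120 \cdot 7\right) = - 272 \left(56 - 840\right) = \left(-272\right) \left(-784\right) = 213248$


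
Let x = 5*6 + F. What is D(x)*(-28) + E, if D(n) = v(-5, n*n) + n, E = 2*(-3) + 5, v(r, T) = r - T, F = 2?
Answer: 27915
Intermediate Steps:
E = -1 (E = -6 + 5 = -1)
x = 32 (x = 5*6 + 2 = 30 + 2 = 32)
D(n) = -5 + n - n² (D(n) = (-5 - n*n) + n = (-5 - n²) + n = -5 + n - n²)
D(x)*(-28) + E = (-5 + 32 - 1*32²)*(-28) - 1 = (-5 + 32 - 1*1024)*(-28) - 1 = (-5 + 32 - 1024)*(-28) - 1 = -997*(-28) - 1 = 27916 - 1 = 27915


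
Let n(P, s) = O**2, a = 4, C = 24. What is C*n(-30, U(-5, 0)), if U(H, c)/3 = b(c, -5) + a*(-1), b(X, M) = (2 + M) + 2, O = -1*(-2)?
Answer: 96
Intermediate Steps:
O = 2
b(X, M) = 4 + M
U(H, c) = -15 (U(H, c) = 3*((4 - 5) + 4*(-1)) = 3*(-1 - 4) = 3*(-5) = -15)
n(P, s) = 4 (n(P, s) = 2**2 = 4)
C*n(-30, U(-5, 0)) = 24*4 = 96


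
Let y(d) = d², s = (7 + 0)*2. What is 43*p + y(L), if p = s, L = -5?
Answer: 627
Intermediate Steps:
s = 14 (s = 7*2 = 14)
p = 14
43*p + y(L) = 43*14 + (-5)² = 602 + 25 = 627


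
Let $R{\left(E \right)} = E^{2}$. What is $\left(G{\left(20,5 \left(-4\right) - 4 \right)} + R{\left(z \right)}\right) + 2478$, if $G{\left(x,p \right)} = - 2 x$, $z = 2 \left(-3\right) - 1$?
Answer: $2487$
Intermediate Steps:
$z = -7$ ($z = -6 - 1 = -7$)
$\left(G{\left(20,5 \left(-4\right) - 4 \right)} + R{\left(z \right)}\right) + 2478 = \left(\left(-2\right) 20 + \left(-7\right)^{2}\right) + 2478 = \left(-40 + 49\right) + 2478 = 9 + 2478 = 2487$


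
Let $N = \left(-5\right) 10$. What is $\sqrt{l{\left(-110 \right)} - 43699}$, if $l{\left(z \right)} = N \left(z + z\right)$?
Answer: $i \sqrt{32699} \approx 180.83 i$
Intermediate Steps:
$N = -50$
$l{\left(z \right)} = - 100 z$ ($l{\left(z \right)} = - 50 \left(z + z\right) = - 50 \cdot 2 z = - 100 z$)
$\sqrt{l{\left(-110 \right)} - 43699} = \sqrt{\left(-100\right) \left(-110\right) - 43699} = \sqrt{11000 - 43699} = \sqrt{-32699} = i \sqrt{32699}$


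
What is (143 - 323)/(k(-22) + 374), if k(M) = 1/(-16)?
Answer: -2880/5983 ≈ -0.48136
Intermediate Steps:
k(M) = -1/16
(143 - 323)/(k(-22) + 374) = (143 - 323)/(-1/16 + 374) = -180/5983/16 = -180*16/5983 = -2880/5983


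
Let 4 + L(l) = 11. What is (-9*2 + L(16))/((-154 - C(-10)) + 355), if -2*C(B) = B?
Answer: -11/196 ≈ -0.056122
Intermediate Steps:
C(B) = -B/2
L(l) = 7 (L(l) = -4 + 11 = 7)
(-9*2 + L(16))/((-154 - C(-10)) + 355) = (-9*2 + 7)/((-154 - (-1)*(-10)/2) + 355) = (-18 + 7)/((-154 - 1*5) + 355) = -11/((-154 - 5) + 355) = -11/(-159 + 355) = -11/196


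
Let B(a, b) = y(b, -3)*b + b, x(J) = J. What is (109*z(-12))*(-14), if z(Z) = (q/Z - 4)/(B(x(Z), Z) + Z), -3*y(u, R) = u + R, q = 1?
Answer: -5341/72 ≈ -74.181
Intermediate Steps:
y(u, R) = -R/3 - u/3 (y(u, R) = -(u + R)/3 = -(R + u)/3 = -R/3 - u/3)
B(a, b) = b + b*(1 - b/3) (B(a, b) = (-⅓*(-3) - b/3)*b + b = (1 - b/3)*b + b = b*(1 - b/3) + b = b + b*(1 - b/3))
z(Z) = (-4 + 1/Z)/(Z + Z*(6 - Z)/3) (z(Z) = (1/Z - 4)/(Z*(6 - Z)/3 + Z) = (1/Z - 4)/(Z + Z*(6 - Z)/3) = (-4 + 1/Z)/(Z + Z*(6 - Z)/3))
(109*z(-12))*(-14) = (109*(3*(-1 + 4*(-12))/((-12)²*(-9 - 12))))*(-14) = (109*(3*(1/144)*(-1 - 48)/(-21)))*(-14) = (109*(3*(1/144)*(-1/21)*(-49)))*(-14) = (109*(7/144))*(-14) = (763/144)*(-14) = -5341/72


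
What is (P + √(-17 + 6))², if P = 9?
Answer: (9 + I*√11)² ≈ 70.0 + 59.699*I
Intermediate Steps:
(P + √(-17 + 6))² = (9 + √(-17 + 6))² = (9 + √(-11))² = (9 + I*√11)²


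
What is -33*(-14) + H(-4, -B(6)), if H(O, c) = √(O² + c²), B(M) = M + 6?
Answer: 462 + 4*√10 ≈ 474.65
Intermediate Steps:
B(M) = 6 + M
-33*(-14) + H(-4, -B(6)) = -33*(-14) + √((-4)² + (-(6 + 6))²) = 462 + √(16 + (-1*12)²) = 462 + √(16 + (-12)²) = 462 + √(16 + 144) = 462 + √160 = 462 + 4*√10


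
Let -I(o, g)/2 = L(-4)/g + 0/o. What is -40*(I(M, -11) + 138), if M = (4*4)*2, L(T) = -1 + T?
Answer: -60320/11 ≈ -5483.6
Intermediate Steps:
M = 32 (M = 16*2 = 32)
I(o, g) = 10/g (I(o, g) = -2*((-1 - 4)/g + 0/o) = -2*(-5/g + 0) = -(-10)/g = 10/g)
-40*(I(M, -11) + 138) = -40*(10/(-11) + 138) = -40*(10*(-1/11) + 138) = -40*(-10/11 + 138) = -40*1508/11 = -60320/11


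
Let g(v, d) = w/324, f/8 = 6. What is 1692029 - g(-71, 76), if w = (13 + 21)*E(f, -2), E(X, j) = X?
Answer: 45684647/27 ≈ 1.6920e+6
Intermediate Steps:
f = 48 (f = 8*6 = 48)
w = 1632 (w = (13 + 21)*48 = 34*48 = 1632)
g(v, d) = 136/27 (g(v, d) = 1632/324 = 1632*(1/324) = 136/27)
1692029 - g(-71, 76) = 1692029 - 1*136/27 = 1692029 - 136/27 = 45684647/27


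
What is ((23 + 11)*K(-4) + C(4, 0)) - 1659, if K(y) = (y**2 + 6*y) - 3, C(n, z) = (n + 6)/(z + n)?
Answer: -4061/2 ≈ -2030.5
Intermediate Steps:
C(n, z) = (6 + n)/(n + z)
K(y) = -3 + y**2 + 6*y
((23 + 11)*K(-4) + C(4, 0)) - 1659 = ((23 + 11)*(-3 + (-4)**2 + 6*(-4)) + (6 + 4)/(4 + 0)) - 1659 = (34*(-3 + 16 - 24) + 10/4) - 1659 = (34*(-11) + (1/4)*10) - 1659 = (-374 + 5/2) - 1659 = -743/2 - 1659 = -4061/2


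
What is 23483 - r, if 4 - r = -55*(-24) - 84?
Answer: 24715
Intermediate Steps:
r = -1232 (r = 4 - (-55*(-24) - 84) = 4 - (1320 - 84) = 4 - 1*1236 = 4 - 1236 = -1232)
23483 - r = 23483 - 1*(-1232) = 23483 + 1232 = 24715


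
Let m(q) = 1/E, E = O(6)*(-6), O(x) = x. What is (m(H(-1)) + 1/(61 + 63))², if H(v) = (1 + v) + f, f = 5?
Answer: 121/311364 ≈ 0.00038861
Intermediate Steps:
H(v) = 6 + v (H(v) = (1 + v) + 5 = 6 + v)
E = -36 (E = 6*(-6) = -36)
m(q) = -1/36 (m(q) = 1/(-36) = -1/36)
(m(H(-1)) + 1/(61 + 63))² = (-1/36 + 1/(61 + 63))² = (-1/36 + 1/124)² = (-11/558)² = 121/311364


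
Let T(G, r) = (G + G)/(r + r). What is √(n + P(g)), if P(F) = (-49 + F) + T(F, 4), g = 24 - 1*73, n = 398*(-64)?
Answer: I*√102329/2 ≈ 159.94*I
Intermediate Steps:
T(G, r) = G/r (T(G, r) = (2*G)/((2*r)) = (2*G)*(1/(2*r)) = G/r)
n = -25472
g = -49 (g = 24 - 73 = -49)
P(F) = -49 + 5*F/4 (P(F) = (-49 + F) + F/4 = -49 + 5*F/4)
√(n + P(g)) = √(-25472 + (-49 + (5/4)*(-49))) = √(-25472 + (-49 - 245/4)) = √(-25472 - 441/4) = √(-102329/4) = I*√102329/2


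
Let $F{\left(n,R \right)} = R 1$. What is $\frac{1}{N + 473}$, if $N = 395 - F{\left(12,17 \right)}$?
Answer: $\frac{1}{851} \approx 0.0011751$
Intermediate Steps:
$F{\left(n,R \right)} = R$
$N = 378$ ($N = 395 - 17 = 378$)
$\frac{1}{N + 473} = \frac{1}{378 + 473} = \frac{1}{851}$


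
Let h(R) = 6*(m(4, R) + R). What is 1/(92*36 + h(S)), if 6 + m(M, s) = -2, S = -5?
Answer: 1/3234 ≈ 0.00030921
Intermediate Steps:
m(M, s) = -8 (m(M, s) = -6 - 2 = -8)
h(R) = -48 + 6*R (h(R) = 6*(-8 + R) = -48 + 6*R)
1/(92*36 + h(S)) = 1/(92*36 + (-48 + 6*(-5))) = 1/(3312 + (-48 - 30)) = 1/(3312 - 78) = 1/3234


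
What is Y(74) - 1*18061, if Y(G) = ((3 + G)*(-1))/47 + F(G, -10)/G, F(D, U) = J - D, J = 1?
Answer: -62825287/3478 ≈ -18064.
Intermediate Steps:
F(D, U) = 1 - D
Y(G) = -3/47 - G/47 + (1 - G)/G (Y(G) = ((3 + G)*(-1))/47 + (1 - G)/G = (-3 - G)*(1/47) + (1 - G)/G = (-3/47 - G/47) + (1 - G)/G = -3/47 - G/47 + (1 - G)/G)
Y(74) - 1*18061 = (-50/47 + 1/74 - 1/47*74) - 1*18061 = (-50/47 + 1/74 - 74/47) - 18061 = -9129/3478 - 18061 = -62825287/3478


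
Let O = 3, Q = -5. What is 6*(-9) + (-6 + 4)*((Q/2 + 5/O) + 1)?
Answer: -163/3 ≈ -54.333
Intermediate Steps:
6*(-9) + (-6 + 4)*((Q/2 + 5/O) + 1) = 6*(-9) + (-6 + 4)*((-5/2 + 5/3) + 1) = -54 - 2*((-5*1/2 + 5*(1/3)) + 1) = -54 - 2*((-5/2 + 5/3) + 1) = -54 - 2*(-5/6 + 1) = -54 - 2*1/6 = -54 - 1/3 = -163/3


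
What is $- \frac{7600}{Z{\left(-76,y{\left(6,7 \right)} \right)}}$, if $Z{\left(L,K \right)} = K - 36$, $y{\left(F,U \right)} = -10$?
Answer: $\frac{3800}{23} \approx 165.22$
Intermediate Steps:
$Z{\left(L,K \right)} = -36 + K$ ($Z{\left(L,K \right)} = K - 36 = -36 + K$)
$- \frac{7600}{Z{\left(-76,y{\left(6,7 \right)} \right)}} = - \frac{7600}{-36 - 10} = - \frac{7600}{-46} = \left(-7600\right) \left(- \frac{1}{46}\right) = \frac{3800}{23}$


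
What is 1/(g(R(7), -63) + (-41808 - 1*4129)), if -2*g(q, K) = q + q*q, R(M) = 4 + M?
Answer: -1/46003 ≈ -2.1738e-5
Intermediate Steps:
g(q, K) = -q/2 - q²/2 (g(q, K) = -(q + q*q)/2 = -(q + q²)/2 = -q/2 - q²/2)
1/(g(R(7), -63) + (-41808 - 1*4129)) = 1/(-(4 + 7)*(1 + (4 + 7))/2 + (-41808 - 1*4129)) = 1/(-½*11*(1 + 11) + (-41808 - 4129)) = 1/(-½*11*12 - 45937) = 1/(-66 - 45937) = 1/(-46003) = -1/46003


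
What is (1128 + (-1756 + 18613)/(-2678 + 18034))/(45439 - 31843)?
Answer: 5779475/69593392 ≈ 0.083046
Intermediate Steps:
(1128 + (-1756 + 18613)/(-2678 + 18034))/(45439 - 31843) = (1128 + 16857/15356)/13596 = (1128 + 16857*(1/15356))*(1/13596) = (1128 + 16857/15356)*(1/13596) = (17338425/15356)*(1/13596) = 5779475/69593392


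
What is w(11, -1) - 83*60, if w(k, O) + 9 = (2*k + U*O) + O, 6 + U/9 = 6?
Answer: -4968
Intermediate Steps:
U = 0 (U = -54 + 9*6 = -54 + 54 = 0)
w(k, O) = -9 + O + 2*k (w(k, O) = -9 + ((2*k + 0*O) + O) = -9 + ((2*k + 0) + O) = -9 + (2*k + O) = -9 + (O + 2*k) = -9 + O + 2*k)
w(11, -1) - 83*60 = (-9 - 1 + 2*11) - 83*60 = (-9 - 1 + 22) - 4980 = 12 - 4980 = -4968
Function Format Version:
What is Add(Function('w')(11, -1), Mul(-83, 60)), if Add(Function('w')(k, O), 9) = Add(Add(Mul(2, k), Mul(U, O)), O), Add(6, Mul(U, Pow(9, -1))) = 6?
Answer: -4968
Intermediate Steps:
U = 0 (U = Add(-54, Mul(9, 6)) = Add(-54, 54) = 0)
Function('w')(k, O) = Add(-9, O, Mul(2, k)) (Function('w')(k, O) = Add(-9, Add(Add(Mul(2, k), Mul(0, O)), O)) = Add(-9, Add(Add(Mul(2, k), 0), O)) = Add(-9, Add(Mul(2, k), O)) = Add(-9, Add(O, Mul(2, k))) = Add(-9, O, Mul(2, k)))
Add(Function('w')(11, -1), Mul(-83, 60)) = Add(Add(-9, -1, Mul(2, 11)), Mul(-83, 60)) = Add(Add(-9, -1, 22), -4980) = Add(12, -4980) = -4968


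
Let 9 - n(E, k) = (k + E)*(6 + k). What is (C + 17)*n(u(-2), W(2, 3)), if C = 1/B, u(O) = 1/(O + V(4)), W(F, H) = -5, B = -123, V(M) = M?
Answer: 9405/41 ≈ 229.39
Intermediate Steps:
u(O) = 1/(4 + O) (u(O) = 1/(O + 4) = 1/(4 + O))
n(E, k) = 9 - (6 + k)*(E + k) (n(E, k) = 9 - (k + E)*(6 + k) = 9 - (E + k)*(6 + k) = 9 - (6 + k)*(E + k))
C = -1/123 (C = 1/(-123) = -1/123 ≈ -0.0081301)
(C + 17)*n(u(-2), W(2, 3)) = (-1/123 + 17)*(9 - 1*(-5)² - 6/(4 - 2) - 6*(-5) - 1*(-5)/(4 - 2)) = 2090*(9 - 1*25 - 6/2 + 30 - 1*(-5)/2)/123 = 2090*(9 - 25 - 6*½ + 30 - 1*½*(-5))/123 = 2090*(9 - 25 - 3 + 30 + 5/2)/123 = (2090/123)*(27/2) = 9405/41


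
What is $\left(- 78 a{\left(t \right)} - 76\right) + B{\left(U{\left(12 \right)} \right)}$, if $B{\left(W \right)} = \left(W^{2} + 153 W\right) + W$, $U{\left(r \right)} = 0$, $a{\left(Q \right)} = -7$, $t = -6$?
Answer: $470$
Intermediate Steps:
$B{\left(W \right)} = W^{2} + 154 W$
$\left(- 78 a{\left(t \right)} - 76\right) + B{\left(U{\left(12 \right)} \right)} = \left(\left(-78\right) \left(-7\right) - 76\right) + 0 \left(154 + 0\right) = \left(546 - 76\right) + 0 \cdot 154 = 470 + 0 = 470$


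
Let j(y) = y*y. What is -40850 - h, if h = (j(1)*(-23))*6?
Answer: -40712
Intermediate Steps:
j(y) = y²
h = -138 (h = (1²*(-23))*6 = (1*(-23))*6 = -23*6 = -138)
-40850 - h = -40850 - 1*(-138) = -40850 + 138 = -40712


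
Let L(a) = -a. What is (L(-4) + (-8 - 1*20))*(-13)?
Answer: 312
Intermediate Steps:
(L(-4) + (-8 - 1*20))*(-13) = (-1*(-4) + (-8 - 1*20))*(-13) = (4 + (-8 - 20))*(-13) = (4 - 28)*(-13) = -24*(-13) = 312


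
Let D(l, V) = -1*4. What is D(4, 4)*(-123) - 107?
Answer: 385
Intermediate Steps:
D(l, V) = -4
D(4, 4)*(-123) - 107 = -4*(-123) - 107 = 492 - 107 = 385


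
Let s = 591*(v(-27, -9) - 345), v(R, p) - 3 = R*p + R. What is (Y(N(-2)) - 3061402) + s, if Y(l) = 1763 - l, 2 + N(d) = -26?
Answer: -3134077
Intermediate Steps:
N(d) = -28 (N(d) = -2 - 26 = -28)
v(R, p) = 3 + R + R*p (v(R, p) = 3 + (R*p + R) = 3 + (R + R*p) = 3 + R + R*p)
s = -74466 (s = 591*((3 - 27 - 27*(-9)) - 345) = 591*((3 - 27 + 243) - 345) = 591*(219 - 345) = 591*(-126) = -74466)
(Y(N(-2)) - 3061402) + s = ((1763 - 1*(-28)) - 3061402) - 74466 = ((1763 + 28) - 3061402) - 74466 = (1791 - 3061402) - 74466 = -3059611 - 74466 = -3134077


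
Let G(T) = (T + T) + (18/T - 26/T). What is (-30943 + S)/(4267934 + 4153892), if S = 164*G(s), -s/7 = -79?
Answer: 83192561/4657269778 ≈ 0.017863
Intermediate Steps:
s = 553 (s = -7*(-79) = 553)
G(T) = -8/T + 2*T (G(T) = 2*T - 8/T = -8/T + 2*T)
S = 100304040/553 (S = 164*(-8/553 + 2*553) = 164*(-8*1/553 + 1106) = 164*(-8/553 + 1106) = 164*(611610/553) = 100304040/553 ≈ 1.8138e+5)
(-30943 + S)/(4267934 + 4153892) = (-30943 + 100304040/553)/(4267934 + 4153892) = (83192561/553)/8421826 = (83192561/553)*(1/8421826) = 83192561/4657269778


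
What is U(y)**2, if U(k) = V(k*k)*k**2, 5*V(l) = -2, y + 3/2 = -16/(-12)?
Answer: 1/8100 ≈ 0.00012346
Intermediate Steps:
y = -1/6 (y = -3/2 - 16/(-12) = -3/2 - 16*(-1/12) = -3/2 + 4/3 = -1/6 ≈ -0.16667)
V(l) = -2/5 (V(l) = (1/5)*(-2) = -2/5)
U(k) = -2*k**2/5
U(y)**2 = (-2*(-1/6)**2/5)**2 = (-2/5*1/36)**2 = (-1/90)**2 = 1/8100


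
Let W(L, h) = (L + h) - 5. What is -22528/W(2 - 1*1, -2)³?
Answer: 2816/27 ≈ 104.30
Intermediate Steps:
W(L, h) = -5 + L + h
-22528/W(2 - 1*1, -2)³ = -22528/(-5 + (2 - 1*1) - 2)³ = -22528/(-5 + (2 - 1) - 2)³ = -22528/(-5 + 1 - 2)³ = -22528/((-6)³) = -22528/(-216) = -22528*(-1/216) = 2816/27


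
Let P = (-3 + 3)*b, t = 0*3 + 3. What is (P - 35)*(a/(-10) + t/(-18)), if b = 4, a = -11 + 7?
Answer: -49/6 ≈ -8.1667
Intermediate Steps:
a = -4
t = 3 (t = 0 + 3 = 3)
P = 0 (P = (-3 + 3)*4 = 0*4 = 0)
(P - 35)*(a/(-10) + t/(-18)) = (0 - 35)*(-4/(-10) + 3/(-18)) = -35*(-4*(-⅒) + 3*(-1/18)) = -35*(⅖ - ⅙) = -35*7/30 = -49/6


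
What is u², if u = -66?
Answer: 4356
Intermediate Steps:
u² = (-66)² = 4356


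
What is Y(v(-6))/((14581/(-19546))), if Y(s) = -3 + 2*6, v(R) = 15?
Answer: -175914/14581 ≈ -12.065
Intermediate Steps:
Y(s) = 9 (Y(s) = -3 + 12 = 9)
Y(v(-6))/((14581/(-19546))) = 9/((14581/(-19546))) = 9/((14581*(-1/19546))) = 9/(-14581/19546) = 9*(-19546/14581) = -175914/14581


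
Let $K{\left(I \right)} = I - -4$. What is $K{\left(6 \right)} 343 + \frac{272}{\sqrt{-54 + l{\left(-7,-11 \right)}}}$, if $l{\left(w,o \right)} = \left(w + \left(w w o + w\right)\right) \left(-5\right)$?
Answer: $3430 + \frac{272 \sqrt{2711}}{2711} \approx 3435.2$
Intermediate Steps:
$K{\left(I \right)} = 4 + I$ ($K{\left(I \right)} = I + 4 = 4 + I$)
$l{\left(w,o \right)} = - 10 w - 5 o w^{2}$ ($l{\left(w,o \right)} = \left(w + \left(w^{2} o + w\right)\right) \left(-5\right) = \left(w + \left(o w^{2} + w\right)\right) \left(-5\right) = \left(w + \left(w + o w^{2}\right)\right) \left(-5\right) = \left(2 w + o w^{2}\right) \left(-5\right) = - 10 w - 5 o w^{2}$)
$K{\left(6 \right)} 343 + \frac{272}{\sqrt{-54 + l{\left(-7,-11 \right)}}} = \left(4 + 6\right) 343 + \frac{272}{\sqrt{-54 - - 35 \left(2 - -77\right)}} = 10 \cdot 343 + \frac{272}{\sqrt{-54 - - 35 \left(2 + 77\right)}} = 3430 + \frac{272}{\sqrt{-54 - \left(-35\right) 79}} = 3430 + \frac{272}{\sqrt{-54 + 2765}} = 3430 + \frac{272}{\sqrt{2711}} = 3430 + 272 \frac{\sqrt{2711}}{2711} = 3430 + \frac{272 \sqrt{2711}}{2711}$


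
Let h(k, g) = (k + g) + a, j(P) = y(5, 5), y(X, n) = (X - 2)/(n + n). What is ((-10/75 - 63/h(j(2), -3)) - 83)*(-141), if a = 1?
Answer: 552203/85 ≈ 6496.5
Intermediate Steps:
y(X, n) = (-2 + X)/(2*n) (y(X, n) = (-2 + X)/((2*n)) = (-2 + X)*(1/(2*n)) = (-2 + X)/(2*n))
j(P) = 3/10 (j(P) = (1/2)*(-2 + 5)/5 = (1/2)*(1/5)*3 = 3/10)
h(k, g) = 1 + g + k (h(k, g) = (k + g) + 1 = (g + k) + 1 = 1 + g + k)
((-10/75 - 63/h(j(2), -3)) - 83)*(-141) = ((-10/75 - 63/(1 - 3 + 3/10)) - 83)*(-141) = ((-10*1/75 - 63/(-17/10)) - 83)*(-141) = ((-2/15 - 63*(-10/17)) - 83)*(-141) = ((-2/15 + 630/17) - 83)*(-141) = (9416/255 - 83)*(-141) = -11749/255*(-141) = 552203/85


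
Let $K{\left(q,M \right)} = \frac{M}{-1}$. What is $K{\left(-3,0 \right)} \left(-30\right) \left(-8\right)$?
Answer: $0$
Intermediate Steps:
$K{\left(q,M \right)} = - M$ ($K{\left(q,M \right)} = M \left(-1\right) = - M$)
$K{\left(-3,0 \right)} \left(-30\right) \left(-8\right) = \left(-1\right) 0 \left(-30\right) \left(-8\right) = 0 \left(-30\right) \left(-8\right) = 0 \left(-8\right) = 0$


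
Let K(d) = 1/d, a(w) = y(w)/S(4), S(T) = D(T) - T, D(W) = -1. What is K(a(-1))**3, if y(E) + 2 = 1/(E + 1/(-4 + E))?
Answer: 27000/4913 ≈ 5.4956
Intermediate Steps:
S(T) = -1 - T
y(E) = -2 + 1/(E + 1/(-4 + E))
a(w) = -(-6 - 2*w**2 + 9*w)/(5*(1 + w**2 - 4*w)) (a(w) = ((-6 - 2*w**2 + 9*w)/(1 + w**2 - 4*w))/(-1 - 1*4) = ((-6 - 2*w**2 + 9*w)/(1 + w**2 - 4*w))/(-1 - 4) = ((-6 - 2*w**2 + 9*w)/(1 + w**2 - 4*w))/(-5) = ((-6 - 2*w**2 + 9*w)/(1 + w**2 - 4*w))*(-1/5) = -(-6 - 2*w**2 + 9*w)/(5*(1 + w**2 - 4*w)))
K(a(-1))**3 = (1/((6 - 9*(-1) + 2*(-1)**2)/(5*(1 + (-1)**2 - 4*(-1)))))**3 = (1/((6 + 9 + 2*1)/(5*(1 + 1 + 4))))**3 = (1/((1/5)*(6 + 9 + 2)/6))**3 = (1/((1/5)*(1/6)*17))**3 = (1/(17/30))**3 = (30/17)**3 = 27000/4913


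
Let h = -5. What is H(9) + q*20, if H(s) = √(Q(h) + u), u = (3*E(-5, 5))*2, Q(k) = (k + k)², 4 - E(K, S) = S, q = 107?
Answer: 2140 + √94 ≈ 2149.7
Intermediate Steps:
E(K, S) = 4 - S
Q(k) = 4*k² (Q(k) = (2*k)² = 4*k²)
u = -6 (u = (3*(4 - 1*5))*2 = (3*(4 - 5))*2 = (3*(-1))*2 = -3*2 = -6)
H(s) = √94 (H(s) = √(4*(-5)² - 6) = √(4*25 - 6) = √(100 - 6) = √94)
H(9) + q*20 = √94 + 107*20 = √94 + 2140 = 2140 + √94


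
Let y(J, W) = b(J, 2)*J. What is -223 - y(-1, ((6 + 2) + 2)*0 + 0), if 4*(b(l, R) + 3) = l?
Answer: -905/4 ≈ -226.25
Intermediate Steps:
b(l, R) = -3 + l/4
y(J, W) = J*(-3 + J/4) (y(J, W) = (-3 + J/4)*J = J*(-3 + J/4))
-223 - y(-1, ((6 + 2) + 2)*0 + 0) = -223 - (-1)*(-12 - 1)/4 = -223 - (-1)*(-13)/4 = -223 - 1*13/4 = -223 - 13/4 = -905/4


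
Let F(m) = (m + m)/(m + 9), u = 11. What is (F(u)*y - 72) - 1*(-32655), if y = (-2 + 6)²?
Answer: 163003/5 ≈ 32601.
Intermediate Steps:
y = 16 (y = 4² = 16)
F(m) = 2*m/(9 + m) (F(m) = (2*m)/(9 + m) = 2*m/(9 + m))
(F(u)*y - 72) - 1*(-32655) = ((2*11/(9 + 11))*16 - 72) - 1*(-32655) = ((2*11/20)*16 - 72) + 32655 = ((2*11*(1/20))*16 - 72) + 32655 = ((11/10)*16 - 72) + 32655 = (88/5 - 72) + 32655 = -272/5 + 32655 = 163003/5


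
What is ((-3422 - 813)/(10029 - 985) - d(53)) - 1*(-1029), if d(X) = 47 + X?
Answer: 1199663/1292 ≈ 928.53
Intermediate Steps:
((-3422 - 813)/(10029 - 985) - d(53)) - 1*(-1029) = ((-3422 - 813)/(10029 - 985) - (47 + 53)) - 1*(-1029) = (-4235/9044 - 1*100) + 1029 = (-4235*1/9044 - 100) + 1029 = (-605/1292 - 100) + 1029 = -129805/1292 + 1029 = 1199663/1292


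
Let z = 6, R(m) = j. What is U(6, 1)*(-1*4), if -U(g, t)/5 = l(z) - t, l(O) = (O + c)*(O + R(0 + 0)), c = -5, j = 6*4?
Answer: 580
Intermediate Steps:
j = 24
R(m) = 24
l(O) = (-5 + O)*(24 + O) (l(O) = (O - 5)*(O + 24) = (-5 + O)*(24 + O))
U(g, t) = -150 + 5*t (U(g, t) = -5*((-120 + 6² + 19*6) - t) = -5*((-120 + 36 + 114) - t) = -5*(30 - t) = -150 + 5*t)
U(6, 1)*(-1*4) = (-150 + 5*1)*(-1*4) = (-150 + 5)*(-4) = -145*(-4) = 580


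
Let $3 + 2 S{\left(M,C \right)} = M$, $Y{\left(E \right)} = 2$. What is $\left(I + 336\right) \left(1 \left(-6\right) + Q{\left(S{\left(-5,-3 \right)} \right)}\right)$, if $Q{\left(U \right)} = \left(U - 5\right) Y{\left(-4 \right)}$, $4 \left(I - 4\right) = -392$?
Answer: $-5808$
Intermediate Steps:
$I = -94$ ($I = 4 + \frac{1}{4} \left(-392\right) = 4 - 98 = -94$)
$S{\left(M,C \right)} = - \frac{3}{2} + \frac{M}{2}$
$Q{\left(U \right)} = -10 + 2 U$ ($Q{\left(U \right)} = \left(U - 5\right) 2 = \left(-5 + U\right) 2 = -10 + 2 U$)
$\left(I + 336\right) \left(1 \left(-6\right) + Q{\left(S{\left(-5,-3 \right)} \right)}\right) = \left(-94 + 336\right) \left(1 \left(-6\right) - \left(10 - 2 \left(- \frac{3}{2} + \frac{1}{2} \left(-5\right)\right)\right)\right) = 242 \left(-6 - \left(10 - 2 \left(- \frac{3}{2} - \frac{5}{2}\right)\right)\right) = 242 \left(-6 + \left(-10 + 2 \left(-4\right)\right)\right) = 242 \left(-6 - 18\right) = 242 \left(-24\right) = -5808$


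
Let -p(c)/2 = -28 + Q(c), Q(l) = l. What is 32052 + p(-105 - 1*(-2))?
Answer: 32314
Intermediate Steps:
p(c) = 56 - 2*c (p(c) = -2*(-28 + c) = 56 - 2*c)
32052 + p(-105 - 1*(-2)) = 32052 + (56 - 2*(-105 - 1*(-2))) = 32052 + (56 - 2*(-105 + 2)) = 32052 + (56 - 2*(-103)) = 32052 + (56 + 206) = 32052 + 262 = 32314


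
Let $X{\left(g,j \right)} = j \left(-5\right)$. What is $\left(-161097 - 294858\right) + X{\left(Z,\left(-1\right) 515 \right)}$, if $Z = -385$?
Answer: $-453380$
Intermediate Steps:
$X{\left(g,j \right)} = - 5 j$
$\left(-161097 - 294858\right) + X{\left(Z,\left(-1\right) 515 \right)} = \left(-161097 - 294858\right) - 5 \left(\left(-1\right) 515\right) = -455955 - -2575 = -455955 + 2575 = -453380$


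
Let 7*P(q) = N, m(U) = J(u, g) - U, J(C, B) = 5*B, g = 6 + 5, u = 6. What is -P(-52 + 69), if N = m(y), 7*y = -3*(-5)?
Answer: -370/49 ≈ -7.5510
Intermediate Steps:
g = 11
y = 15/7 (y = (-3*(-5))/7 = (-1*(-15))/7 = (⅐)*15 = 15/7 ≈ 2.1429)
m(U) = 55 - U (m(U) = 5*11 - U = 55 - U)
N = 370/7 (N = 55 - 1*15/7 = 55 - 15/7 = 370/7 ≈ 52.857)
P(q) = 370/49 (P(q) = (⅐)*(370/7) = 370/49)
-P(-52 + 69) = -1*370/49 = -370/49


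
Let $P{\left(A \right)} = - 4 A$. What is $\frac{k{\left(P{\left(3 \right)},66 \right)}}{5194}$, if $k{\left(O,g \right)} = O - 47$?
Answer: $- \frac{59}{5194} \approx -0.011359$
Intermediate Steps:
$k{\left(O,g \right)} = -47 + O$
$\frac{k{\left(P{\left(3 \right)},66 \right)}}{5194} = \frac{-47 - 12}{5194} = \left(-47 - 12\right) \frac{1}{5194} = \left(-59\right) \frac{1}{5194} = - \frac{59}{5194}$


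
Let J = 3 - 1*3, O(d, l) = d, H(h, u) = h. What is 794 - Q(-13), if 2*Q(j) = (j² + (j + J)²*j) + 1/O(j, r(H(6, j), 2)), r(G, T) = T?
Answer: 47009/26 ≈ 1808.0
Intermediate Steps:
J = 0 (J = 3 - 3 = 0)
Q(j) = 1/(2*j) + j²/2 + j³/2 (Q(j) = ((j² + (j + 0)²*j) + 1/j)/2 = ((j² + j²*j) + 1/j)/2 = ((j² + j³) + 1/j)/2 = (1/j + j² + j³)/2 = 1/(2*j) + j²/2 + j³/2)
794 - Q(-13) = 794 - (1 + (-13)³*(1 - 13))/(2*(-13)) = 794 - (-1)*(1 - 2197*(-12))/(2*13) = 794 - (-1)*(1 + 26364)/(2*13) = 794 - (-1)*26365/(2*13) = 794 - 1*(-26365/26) = 794 + 26365/26 = 47009/26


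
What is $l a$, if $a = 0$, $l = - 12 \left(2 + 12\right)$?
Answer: $0$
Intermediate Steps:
$l = -168$ ($l = \left(-12\right) 14 = -168$)
$l a = \left(-168\right) 0 = 0$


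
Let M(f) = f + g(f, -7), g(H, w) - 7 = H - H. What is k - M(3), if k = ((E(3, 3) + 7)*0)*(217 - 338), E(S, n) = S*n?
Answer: -10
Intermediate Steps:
g(H, w) = 7 (g(H, w) = 7 + (H - H) = 7 + 0 = 7)
k = 0 (k = ((3*3 + 7)*0)*(217 - 338) = ((9 + 7)*0)*(-121) = (16*0)*(-121) = 0*(-121) = 0)
M(f) = 7 + f (M(f) = f + 7 = 7 + f)
k - M(3) = 0 - (7 + 3) = 0 - 1*10 = 0 - 10 = -10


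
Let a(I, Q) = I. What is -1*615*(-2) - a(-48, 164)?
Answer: 1278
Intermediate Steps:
-1*615*(-2) - a(-48, 164) = -1*615*(-2) - 1*(-48) = -615*(-2) + 48 = 1230 + 48 = 1278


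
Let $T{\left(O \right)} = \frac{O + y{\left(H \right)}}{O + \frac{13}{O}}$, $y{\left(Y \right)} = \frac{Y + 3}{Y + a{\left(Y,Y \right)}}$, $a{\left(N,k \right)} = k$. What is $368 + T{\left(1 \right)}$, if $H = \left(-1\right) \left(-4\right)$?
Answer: $\frac{41231}{112} \approx 368.13$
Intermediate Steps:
$H = 4$
$y{\left(Y \right)} = \frac{3 + Y}{2 Y}$ ($y{\left(Y \right)} = \frac{Y + 3}{Y + Y} = \frac{3 + Y}{2 Y}$)
$T{\left(O \right)} = \frac{\frac{7}{8} + O}{O + \frac{13}{O}}$ ($T{\left(O \right)} = \frac{O + \frac{3 + 4}{2 \cdot 4}}{O + \frac{13}{O}} = \frac{O + \frac{1}{2} \cdot \frac{1}{4} \cdot 7}{O + \frac{13}{O}} = \frac{O + \frac{7}{8}}{O + \frac{13}{O}} = \frac{\frac{7}{8} + O}{O + \frac{13}{O}}$)
$368 + T{\left(1 \right)} = 368 + \frac{1}{8} \cdot 1 \frac{1}{13 + 1^{2}} \left(7 + 8 \cdot 1\right) = 368 + \frac{1}{8} \cdot 1 \frac{1}{13 + 1} \left(7 + 8\right) = 368 + \frac{1}{8} \cdot 1 \cdot \frac{1}{14} \cdot 15 = 368 + \frac{15}{112} = \frac{41231}{112}$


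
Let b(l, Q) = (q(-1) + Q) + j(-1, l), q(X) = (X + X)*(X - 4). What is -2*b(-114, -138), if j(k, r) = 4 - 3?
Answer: 254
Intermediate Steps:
q(X) = 2*X*(-4 + X) (q(X) = (2*X)*(-4 + X) = 2*X*(-4 + X))
j(k, r) = 1
b(l, Q) = 11 + Q (b(l, Q) = (2*(-1)*(-4 - 1) + Q) + 1 = (2*(-1)*(-5) + Q) + 1 = (10 + Q) + 1 = 11 + Q)
-2*b(-114, -138) = -2*(11 - 138) = -2*(-127) = 254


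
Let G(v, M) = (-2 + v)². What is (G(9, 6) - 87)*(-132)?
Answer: 5016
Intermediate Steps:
(G(9, 6) - 87)*(-132) = ((-2 + 9)² - 87)*(-132) = (7² - 87)*(-132) = (49 - 87)*(-132) = -38*(-132) = 5016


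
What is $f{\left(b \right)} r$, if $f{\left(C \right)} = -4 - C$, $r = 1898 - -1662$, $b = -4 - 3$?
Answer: $10680$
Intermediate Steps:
$b = -7$ ($b = -4 - 3 = -7$)
$r = 3560$ ($r = 1898 + 1662 = 3560$)
$f{\left(b \right)} r = \left(-4 - -7\right) 3560 = \left(-4 + 7\right) 3560 = 3 \cdot 3560 = 10680$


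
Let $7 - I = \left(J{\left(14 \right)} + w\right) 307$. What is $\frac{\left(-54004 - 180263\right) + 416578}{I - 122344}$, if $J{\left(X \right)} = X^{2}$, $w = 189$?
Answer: $- \frac{182311}{240532} \approx -0.75795$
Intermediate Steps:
$I = -118188$ ($I = 7 - \left(14^{2} + 189\right) 307 = 7 - \left(196 + 189\right) 307 = 7 - 385 \cdot 307 = 7 - 118195 = -118188$)
$\frac{\left(-54004 - 180263\right) + 416578}{I - 122344} = \frac{\left(-54004 - 180263\right) + 416578}{-118188 - 122344} = \frac{-234267 + 416578}{-240532} = 182311 \left(- \frac{1}{240532}\right) = - \frac{182311}{240532}$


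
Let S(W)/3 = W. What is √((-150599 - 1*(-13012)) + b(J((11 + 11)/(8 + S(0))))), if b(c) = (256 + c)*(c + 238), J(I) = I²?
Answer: 3*I*√2072631/16 ≈ 269.94*I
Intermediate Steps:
S(W) = 3*W
b(c) = (238 + c)*(256 + c) (b(c) = (256 + c)*(238 + c) = (238 + c)*(256 + c))
√((-150599 - 1*(-13012)) + b(J((11 + 11)/(8 + S(0))))) = √((-150599 - 1*(-13012)) + (60928 + (((11 + 11)/(8 + 3*0))²)² + 494*((11 + 11)/(8 + 3*0))²)) = √((-150599 + 13012) + (60928 + ((22/(8 + 0))²)² + 494*(22/(8 + 0))²)) = √(-137587 + (60928 + ((22/8)²)² + 494*(22/8)²)) = √(-137587 + (60928 + ((22*(⅛))²)² + 494*(22*(⅛))²)) = √(-137587 + (60928 + ((11/4)²)² + 494*(11/4)²)) = √(-137587 + (60928 + (121/16)² + 494*(121/16))) = √(-137587 + (60928 + 14641/256 + 29887/8)) = √(-137587 + 16568593/256) = √(-18653679/256) = 3*I*√2072631/16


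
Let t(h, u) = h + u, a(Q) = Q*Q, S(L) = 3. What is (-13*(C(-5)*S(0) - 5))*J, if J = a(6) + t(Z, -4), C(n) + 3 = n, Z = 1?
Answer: 12441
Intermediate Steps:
C(n) = -3 + n
a(Q) = Q²
J = 33 (J = 6² + (1 - 4) = 36 - 3 = 33)
(-13*(C(-5)*S(0) - 5))*J = -13*((-3 - 5)*3 - 5)*33 = -13*(-8*3 - 5)*33 = -13*(-24 - 5)*33 = -13*(-29)*33 = 377*33 = 12441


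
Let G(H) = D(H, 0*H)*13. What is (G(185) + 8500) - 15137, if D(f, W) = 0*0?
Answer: -6637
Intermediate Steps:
D(f, W) = 0
G(H) = 0 (G(H) = 0*13 = 0)
(G(185) + 8500) - 15137 = (0 + 8500) - 15137 = 8500 - 15137 = -6637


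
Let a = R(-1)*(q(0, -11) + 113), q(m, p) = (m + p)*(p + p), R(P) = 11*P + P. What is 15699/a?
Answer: -5233/1420 ≈ -3.6852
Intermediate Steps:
R(P) = 12*P
q(m, p) = 2*p*(m + p) (q(m, p) = (m + p)*(2*p) = 2*p*(m + p))
a = -4260 (a = (12*(-1))*(2*(-11)*(0 - 11) + 113) = -12*(2*(-11)*(-11) + 113) = -12*(242 + 113) = -12*355 = -4260)
15699/a = 15699/(-4260) = 15699*(-1/4260) = -5233/1420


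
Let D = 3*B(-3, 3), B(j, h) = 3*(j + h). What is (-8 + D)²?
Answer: 64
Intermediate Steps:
B(j, h) = 3*h + 3*j (B(j, h) = 3*(h + j) = 3*h + 3*j)
D = 0 (D = 3*(3*3 + 3*(-3)) = 3*(9 - 9) = 3*0 = 0)
(-8 + D)² = (-8 + 0)² = (-8)² = 64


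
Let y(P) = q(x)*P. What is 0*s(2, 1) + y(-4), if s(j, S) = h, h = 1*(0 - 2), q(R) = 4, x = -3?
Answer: -16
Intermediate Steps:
y(P) = 4*P
h = -2 (h = 1*(-2) = -2)
s(j, S) = -2
0*s(2, 1) + y(-4) = 0*(-2) + 4*(-4) = 0 - 16 = -16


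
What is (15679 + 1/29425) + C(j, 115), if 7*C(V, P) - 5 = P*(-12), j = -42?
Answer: 3189022657/205975 ≈ 15483.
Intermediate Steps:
C(V, P) = 5/7 - 12*P/7 (C(V, P) = 5/7 + (P*(-12))/7 = 5/7 + (-12*P)/7 = 5/7 - 12*P/7)
(15679 + 1/29425) + C(j, 115) = (15679 + 1/29425) + (5/7 - 12/7*115) = (15679 + 1/29425) + (5/7 - 1380/7) = 461354576/29425 - 1375/7 = 3189022657/205975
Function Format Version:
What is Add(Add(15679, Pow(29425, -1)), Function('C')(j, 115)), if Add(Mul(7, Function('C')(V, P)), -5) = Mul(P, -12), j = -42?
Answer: Rational(3189022657, 205975) ≈ 15483.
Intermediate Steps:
Function('C')(V, P) = Add(Rational(5, 7), Mul(Rational(-12, 7), P)) (Function('C')(V, P) = Add(Rational(5, 7), Mul(Rational(1, 7), Mul(P, -12))) = Add(Rational(5, 7), Mul(Rational(1, 7), Mul(-12, P))) = Add(Rational(5, 7), Mul(Rational(-12, 7), P)))
Add(Add(15679, Pow(29425, -1)), Function('C')(j, 115)) = Add(Add(15679, Pow(29425, -1)), Add(Rational(5, 7), Mul(Rational(-12, 7), 115))) = Add(Add(15679, Rational(1, 29425)), Add(Rational(5, 7), Rational(-1380, 7))) = Add(Rational(461354576, 29425), Rational(-1375, 7)) = Rational(3189022657, 205975)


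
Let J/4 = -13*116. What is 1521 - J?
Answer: 7553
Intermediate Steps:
J = -6032 (J = 4*(-13*116) = 4*(-1508) = -6032)
1521 - J = 1521 - 1*(-6032) = 1521 + 6032 = 7553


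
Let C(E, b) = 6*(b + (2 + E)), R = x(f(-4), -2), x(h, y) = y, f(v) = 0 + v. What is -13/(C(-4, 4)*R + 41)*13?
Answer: -169/17 ≈ -9.9412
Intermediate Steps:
f(v) = v
R = -2
C(E, b) = 12 + 6*E + 6*b (C(E, b) = 6*(2 + E + b) = 12 + 6*E + 6*b)
-13/(C(-4, 4)*R + 41)*13 = -13/((12 + 6*(-4) + 6*4)*(-2) + 41)*13 = -13/((12 - 24 + 24)*(-2) + 41)*13 = -13/(12*(-2) + 41)*13 = -13/(-24 + 41)*13 = -13/17*13 = -169/17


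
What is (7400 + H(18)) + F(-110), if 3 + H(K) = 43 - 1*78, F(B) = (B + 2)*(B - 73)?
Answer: 27126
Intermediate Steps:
F(B) = (-73 + B)*(2 + B) (F(B) = (2 + B)*(-73 + B) = (-73 + B)*(2 + B))
H(K) = -38 (H(K) = -3 + (43 - 1*78) = -3 + (43 - 78) = -3 - 35 = -38)
(7400 + H(18)) + F(-110) = (7400 - 38) + (-146 + (-110)**2 - 71*(-110)) = 7362 + (-146 + 12100 + 7810) = 7362 + 19764 = 27126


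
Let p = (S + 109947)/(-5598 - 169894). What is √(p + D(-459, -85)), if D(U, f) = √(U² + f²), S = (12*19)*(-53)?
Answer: √(-4293543399 + 130889128772*√754)/87746 ≈ 21.593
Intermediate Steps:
S = -12084 (S = 228*(-53) = -12084)
p = -97863/175492 (p = (-12084 + 109947)/(-5598 - 169894) = 97863/(-175492) = 97863*(-1/175492) = -97863/175492 ≈ -0.55765)
√(p + D(-459, -85)) = √(-97863/175492 + √((-459)² + (-85)²)) = √(-97863/175492 + √(210681 + 7225)) = √(-97863/175492 + √217906) = √(-97863/175492 + 17*√754)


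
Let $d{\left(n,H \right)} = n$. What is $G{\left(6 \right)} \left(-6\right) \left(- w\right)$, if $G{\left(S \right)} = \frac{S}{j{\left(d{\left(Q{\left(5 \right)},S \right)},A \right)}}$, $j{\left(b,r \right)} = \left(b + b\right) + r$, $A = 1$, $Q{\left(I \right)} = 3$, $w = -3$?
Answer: $- \frac{108}{7} \approx -15.429$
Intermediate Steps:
$j{\left(b,r \right)} = r + 2 b$ ($j{\left(b,r \right)} = 2 b + r = r + 2 b$)
$G{\left(S \right)} = \frac{S}{7}$ ($G{\left(S \right)} = \frac{S}{1 + 2 \cdot 3} = \frac{S}{1 + 6} = \frac{S}{7}$)
$G{\left(6 \right)} \left(-6\right) \left(- w\right) = \frac{1}{7} \cdot 6 \left(-6\right) \left(\left(-1\right) \left(-3\right)\right) = \frac{6}{7} \left(-6\right) 3 = \left(- \frac{36}{7}\right) 3 = - \frac{108}{7}$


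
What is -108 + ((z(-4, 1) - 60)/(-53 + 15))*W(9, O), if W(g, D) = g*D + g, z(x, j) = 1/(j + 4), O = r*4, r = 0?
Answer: -17829/190 ≈ -93.837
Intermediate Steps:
O = 0 (O = 0*4 = 0)
z(x, j) = 1/(4 + j)
W(g, D) = g + D*g (W(g, D) = D*g + g = g + D*g)
-108 + ((z(-4, 1) - 60)/(-53 + 15))*W(9, O) = -108 + ((1/(4 + 1) - 60)/(-53 + 15))*(9*(1 + 0)) = -108 + ((1/5 - 60)/(-38))*(9*1) = -108 + ((1/5 - 60)*(-1/38))*9 = -108 - 299/5*(-1/38)*9 = -108 + (299/190)*9 = -108 + 2691/190 = -17829/190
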